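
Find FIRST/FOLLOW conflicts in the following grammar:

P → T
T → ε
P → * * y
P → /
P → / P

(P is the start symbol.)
A FIRST/FOLLOW conflict occurs when a non-terminal N has a nullable alternative N → β (β ⇒* ε) and another alternative N → α with FIRST(α) ∩ FOLLOW(N) ≠ ∅: on such a lookahead the parser cannot decide between expanding α and letting N vanish via β.

Nullable non-terminals: P, T.
FIRST sets used below: FIRST(T) = { ε }

P: nullable alternative(s) P → T; FOLLOW(P) = { $ }
  P → T: FIRST \ {ε} = { } — this is the only nullable alternative, skip
  P → * * y: FIRST \ {ε} = { '*' } — disjoint from FOLLOW(P)
  P → /: FIRST \ {ε} = { '/' } — disjoint from FOLLOW(P)
  P → / P: FIRST \ {ε} = { '/' } — disjoint from FOLLOW(P)
T has a nullable alternative but only one production, so nothing to check.

No FIRST/FOLLOW conflicts found.

Answer: No FIRST/FOLLOW conflicts.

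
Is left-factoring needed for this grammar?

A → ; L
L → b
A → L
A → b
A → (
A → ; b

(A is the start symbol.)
Left-factoring is needed when two productions for the same non-terminal
share a common prefix on the right-hand side.

Productions for A:
  A → ; L
  A → L
  A → b
  A → (
  A → ; b

Found common prefix ';' in productions for A

Answer: Yes, A has productions with common prefix ';'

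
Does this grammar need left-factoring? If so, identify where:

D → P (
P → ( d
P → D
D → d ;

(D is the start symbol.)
Left-factoring is needed when two productions for the same non-terminal
share a common prefix on the right-hand side.

Productions for D:
  D → P (
  D → d ;
Productions for P:
  P → ( d
  P → D

No common prefixes found.

Answer: No, left-factoring is not needed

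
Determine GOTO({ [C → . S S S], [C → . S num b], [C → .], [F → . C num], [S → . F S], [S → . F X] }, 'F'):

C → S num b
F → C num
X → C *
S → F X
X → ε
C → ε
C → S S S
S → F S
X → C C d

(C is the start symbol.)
GOTO(I, 'F') = CLOSURE({ [A → αX.β] : [A → α.Xβ] ∈ I, X = 'F' })

Items with dot before 'F', with the dot advanced:
  [S → . F S] → [S → F . S]
  [S → . F X] → [S → F . X]
Closure of the advanced items:
  [S → F . S] has the dot before S: add [S → . F X], [S → . F S]
  [S → F . X] has the dot before X: add [X → . C *], [X → .], [X → . C C d]
  [S → . F X] has the dot before F: add [F → . C num]
  [X → . C *] has the dot before C: add [C → . S num b], [C → .], [C → . S S S]

GOTO = { [C → . S S S], [C → . S num b], [C → .], [F → . C num], [S → . F S], [S → . F X], [S → F . S], [S → F . X], [X → . C *], [X → . C C d], [X → .] }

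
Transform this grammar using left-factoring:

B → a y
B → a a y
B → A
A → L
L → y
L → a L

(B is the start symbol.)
B → a B'
B' → y
B' → a y
B → A
A → L
L → y
L → a L

Left-factoring transforms A → αβ₁ | αβ₂ into A → αA' and A' → β₁ | β₂
(α is the longest common prefix among the alternatives). Repeat until
no nonterminal has two alternatives with a common prefix.

Round 1: B has alternatives sharing prefix 'a'. Introduce B': B → a B'
  Add: B' → y
  Add: B' → a y

No remaining common prefixes — done.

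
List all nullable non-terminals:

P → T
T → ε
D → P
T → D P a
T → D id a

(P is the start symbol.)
A non-terminal is nullable if it can derive ε (the empty string): either it has an ε-production, or it has a production whose right-hand side consists entirely of nullable non-terminals.

ε-productions: T → ε
So T is immediately nullable.
P → T: every symbol on the right is nullable, so P is nullable too.
D → P: every symbol on the right is nullable, so D is nullable too.
Every non-terminal is now nullable.
Nullable = { 'D', 'P', 'T' }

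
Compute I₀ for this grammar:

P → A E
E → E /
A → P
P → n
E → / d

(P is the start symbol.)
First, augment the grammar with P' → P
I₀ = CLOSURE({ [P' → . P] }):
  [P' → . P] has the dot before P: add [P → . A E], [P → . n]
  [P → . A E] has the dot before A: add [A → . P]
No further items can be added.

I₀ = { [A → . P], [P → . A E], [P → . n], [P' → . P] }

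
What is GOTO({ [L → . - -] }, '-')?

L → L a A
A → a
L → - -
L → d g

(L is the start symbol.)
GOTO(I, '-') = CLOSURE({ [A → αX.β] : [A → α.Xβ] ∈ I, X = '-' })

Items with dot before '-', with the dot advanced:
  [L → . - -] → [L → - . -]
Closure adds nothing (no advanced item has the dot before a non-terminal).

GOTO = { [L → - . -] }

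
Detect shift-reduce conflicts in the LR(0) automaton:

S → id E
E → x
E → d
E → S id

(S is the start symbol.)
No shift-reduce conflicts

Augment with S' → S and build the canonical LR(0) collection (I0 = CLOSURE({[S' → . S]}), then GOTO on every symbol after a dot until no new states appear). It has 8 states:
  I0: { [S → . id E], [S' → . S] }  — shift
  I1: { [S' → S .] }  — accept
  I2: { [E → . S id], [E → . d], [E → . x], [S → . id E], [S → id . E] }  — shift
  I3: { [S → id E .] }  — reduce
  I4: { [E → S . id] }  — shift
  I5: { [E → d .] }  — reduce
  I6: { [E → x .] }  — reduce
  I7: { [E → S id .] }  — reduce

No state contains both a complete item and a shift item.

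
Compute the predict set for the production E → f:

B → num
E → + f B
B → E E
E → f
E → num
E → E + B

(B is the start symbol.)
PREDICT(E → f) = (FIRST(RHS) \ {ε}) ∪ (FOLLOW(E) if ε ∈ FIRST(RHS), i.e. RHS ⇒* ε)
FIRST(f) = { 'f' }
ε ∉ FIRST(f), so FOLLOW(E) is not added.
PREDICT(E → f) = { 'f' }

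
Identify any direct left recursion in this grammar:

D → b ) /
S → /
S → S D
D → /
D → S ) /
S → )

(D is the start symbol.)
Direct left recursion occurs when N → N α for some non-terminal N (the right-hand side begins with the left-hand side itself).

D → b ) /: starts with b
S → /: starts with '/'
S → S D: LEFT RECURSIVE (starts with S)
D → /: starts with '/'
D → S ) /: starts with S
S → ): starts with ')'

The grammar has direct left recursion on: S.

Answer: Yes, S is left-recursive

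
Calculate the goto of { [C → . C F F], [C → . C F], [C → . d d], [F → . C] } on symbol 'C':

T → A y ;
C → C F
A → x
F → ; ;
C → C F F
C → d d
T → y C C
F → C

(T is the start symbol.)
GOTO(I, 'C') = CLOSURE({ [A → αX.β] : [A → α.Xβ] ∈ I, X = 'C' })

Items with dot before 'C', with the dot advanced:
  [C → . C F] → [C → C . F]
  [C → . C F F] → [C → C . F F]
  [F → . C] → [F → C .]
Closure of the advanced items:
  [C → C . F] has the dot before F: add [F → . ; ;], [F → . C]
  [F → . C] has the dot before C: add [C → . C F], [C → . C F F], [C → . d d]

GOTO = { [C → . C F F], [C → . C F], [C → . d d], [C → C . F F], [C → C . F], [F → . ; ;], [F → . C], [F → C .] }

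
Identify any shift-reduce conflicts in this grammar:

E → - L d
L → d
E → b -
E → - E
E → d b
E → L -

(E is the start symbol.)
Yes — I5: [L → d .] vs [E → d . b]

Augment with E' → E and build the canonical LR(0) collection (I0 = CLOSURE({[E' → . E]}), then GOTO on every symbol after a dot until no new states appear). It has 12 states:
  I0: { [E → . - E], [E → . - L d], [E → . L -], [E → . b -], [E → . d b], [E' → . E], [L → . d] }  — shift
  I1: { [E → - . E], [E → - . L d], [E → . - E], [E → . - L d], [E → . L -], [E → . b -], [E → . d b], [L → . d] }  — shift
  I2: { [E' → E .] }  — accept
  I3: { [E → L . -] }  — shift
  I4: { [E → b . -] }  — shift
  I5: { [E → d . b], [L → d .] }  — shift, reduce
  I6: { [E → d b .] }  — reduce
  I7: { [E → b - .] }  — reduce
  I8: { [E → L - .] }  — reduce
  I9: { [E → - E .] }  — reduce
  I10: { [E → - L . d], [E → L . -] }  — shift
  I11: { [E → - L d .] }  — reduce

I5 contains reduce item [L → d .] and shift item [E → d . b] — shift-reduce conflict.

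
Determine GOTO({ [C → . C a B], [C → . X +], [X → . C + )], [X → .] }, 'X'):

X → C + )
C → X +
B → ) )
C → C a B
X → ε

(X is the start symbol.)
{ [C → X . +] }

GOTO(I, 'X') = CLOSURE({ [A → αX.β] : [A → α.Xβ] ∈ I, X = 'X' })

Items with dot before 'X', with the dot advanced:
  [C → . X +] → [C → X . +]
Closure adds nothing (no advanced item has the dot before a non-terminal).

GOTO = { [C → X . +] }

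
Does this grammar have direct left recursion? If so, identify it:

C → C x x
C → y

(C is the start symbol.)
Yes, C is left-recursive

C → C x x: LEFT RECURSIVE (starts with C)
C → y: starts with y

The grammar has direct left recursion on: C.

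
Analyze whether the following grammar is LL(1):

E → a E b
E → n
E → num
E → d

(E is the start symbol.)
For E:
  PREDICT(E → a E b) = { 'a' }
  PREDICT(E → n) = { 'n' }
  PREDICT(E → num) = { 'num' }
  PREDICT(E → d) = { 'd' }

All predict sets are disjoint. The grammar IS LL(1).

Answer: Yes, the grammar is LL(1).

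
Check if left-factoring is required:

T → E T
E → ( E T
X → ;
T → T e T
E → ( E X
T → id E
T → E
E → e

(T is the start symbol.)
Yes, T has productions with common prefix 'E'; E has productions with common prefix '( E'

Left-factoring is needed when two productions for the same non-terminal
share a common prefix on the right-hand side.

Productions for T:
  T → E T
  T → T e T
  T → id E
  T → E
Productions for E:
  E → ( E T
  E → ( E X
  E → e

Found common prefix 'E' in productions for T
Found common prefix '( E' in productions for E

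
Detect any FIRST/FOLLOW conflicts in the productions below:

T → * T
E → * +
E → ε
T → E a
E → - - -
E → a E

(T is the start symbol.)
Yes. E → a E with FOLLOW(E) on { 'a' }

A FIRST/FOLLOW conflict occurs when a non-terminal N has a nullable alternative N → β (β ⇒* ε) and another alternative N → α with FIRST(α) ∩ FOLLOW(N) ≠ ∅: on such a lookahead the parser cannot decide between expanding α and letting N vanish via β.

Nullable non-terminals: E.

E: nullable alternative(s) E → ε; FOLLOW(E) = { 'a' }
  E → * +: FIRST \ {ε} = { '*' } — disjoint from FOLLOW(E)
  E → ε: FIRST \ {ε} = { } — this is the only nullable alternative, skip
  E → - - -: FIRST \ {ε} = { '-' } — disjoint from FOLLOW(E)
  E → a E: FIRST \ {ε} = { 'a' } — overlaps FOLLOW(E) on { 'a' }: CONFLICT

T has no nullable alternative, so no FIRST/FOLLOW check is needed there.

So the grammar has 1 FIRST/FOLLOW conflict (marked CONFLICT above).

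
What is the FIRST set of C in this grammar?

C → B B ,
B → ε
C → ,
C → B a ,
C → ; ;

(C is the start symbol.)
{ ',', ';', 'a' }

To compute FIRST(C), examine every production with C on the left-hand side, reading each right-hand side left to right until a non-nullable symbol is reached.

FIRST sets of the other non-terminals involved (by the same procedure, iterated to a fixed point):
  FIRST(B) = { ε }

From C → B B ,:
  - B is a non-terminal: add FIRST(B) \ {ε} = { }
    B is nullable, so continue to the next symbol
  - B is a non-terminal: add FIRST(B) \ {ε} = { }
    B is nullable, so continue to the next symbol
  - ',' is a terminal: add ',' and stop
From C → ,:
  - ',' is a terminal: add ',' and stop
From C → B a ,:
  - B is a non-terminal: add FIRST(B) \ {ε} = { }
    B is nullable, so continue to the next symbol
  - a is a terminal: add 'a' and stop
From C → ; ;:
  - ';' is a terminal: add ';' and stop

Collecting: FIRST(C) = { ',', ';', 'a' }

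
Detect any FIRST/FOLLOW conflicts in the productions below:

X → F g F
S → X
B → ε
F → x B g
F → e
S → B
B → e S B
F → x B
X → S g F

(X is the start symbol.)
Yes. S → X with FOLLOW(S) on { 'e', 'g' }; B → e S B with FOLLOW(B) on { 'e' }

Nullable non-terminals: B, S.
FIRST sets used below: FIRST(X) = { 'e', 'g', 'x' }, FIRST(B) = { 'e', ε }

B: nullable alternative(s) B → ε; FOLLOW(B) = { $, 'e', 'g' }
  B → ε: FIRST \ {ε} = { } — this is the only nullable alternative, skip
  B → e S B: FIRST \ {ε} = { 'e' } — overlaps FOLLOW(B) on { 'e' }: CONFLICT

S: nullable alternative(s) S → B; FOLLOW(S) = { $, 'e', 'g' }
  S → X: FIRST \ {ε} = { 'e', 'g', 'x' } — overlaps FOLLOW(S) on { 'e', 'g' }: CONFLICT
  S → B: FIRST \ {ε} = { 'e' } — this is the only nullable alternative, skip

F, X have no nullable alternative, so no FIRST/FOLLOW check is needed there.

So the grammar has 2 FIRST/FOLLOW conflicts (marked CONFLICT above).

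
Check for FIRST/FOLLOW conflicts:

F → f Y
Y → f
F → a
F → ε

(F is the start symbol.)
No FIRST/FOLLOW conflicts.

A FIRST/FOLLOW conflict occurs when a non-terminal N has a nullable alternative N → β (β ⇒* ε) and another alternative N → α with FIRST(α) ∩ FOLLOW(N) ≠ ∅: on such a lookahead the parser cannot decide between expanding α and letting N vanish via β.

Nullable non-terminals: F.

F: nullable alternative(s) F → ε; FOLLOW(F) = { $ }
  F → f Y: FIRST \ {ε} = { 'f' } — disjoint from FOLLOW(F)
  F → a: FIRST \ {ε} = { 'a' } — disjoint from FOLLOW(F)
  F → ε: FIRST \ {ε} = { } — this is the only nullable alternative, skip

Y has no nullable alternative, so no FIRST/FOLLOW check is needed there.

No FIRST/FOLLOW conflicts found.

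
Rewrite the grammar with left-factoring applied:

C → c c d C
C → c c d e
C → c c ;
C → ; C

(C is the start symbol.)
C → c c C'
C' → d C''
C'' → C
C'' → e
C' → ;
C → ; C

Left-factoring transforms A → αβ₁ | αβ₂ into A → αA' and A' → β₁ | β₂
(α is the longest common prefix among the alternatives). Repeat until
no nonterminal has two alternatives with a common prefix.

Round 1: C has alternatives sharing prefix 'c c'. Introduce C': C → c c C'
  Add: C' → d C
  Add: C' → d e
  Add: C' → ;

Round 2: C' has alternatives sharing prefix 'd'. Introduce C'': C' → d C''
  Add: C'' → C
  Add: C'' → e

No remaining common prefixes — done.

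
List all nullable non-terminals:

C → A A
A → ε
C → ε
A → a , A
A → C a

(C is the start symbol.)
A non-terminal is nullable if it can derive ε (the empty string): either it has an ε-production, or it has a production whose right-hand side consists entirely of nullable non-terminals.

ε-productions: A → ε, C → ε
So A, C are immediately nullable.
Every non-terminal is now nullable.
Nullable = { 'A', 'C' }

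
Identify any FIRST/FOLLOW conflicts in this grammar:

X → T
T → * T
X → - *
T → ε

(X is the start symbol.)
A FIRST/FOLLOW conflict occurs when a non-terminal N has a nullable alternative N → β (β ⇒* ε) and another alternative N → α with FIRST(α) ∩ FOLLOW(N) ≠ ∅: on such a lookahead the parser cannot decide between expanding α and letting N vanish via β.

Nullable non-terminals: T, X.
FIRST sets used below: FIRST(T) = { '*', ε }

T: nullable alternative(s) T → ε; FOLLOW(T) = { $ }
  T → * T: FIRST \ {ε} = { '*' } — disjoint from FOLLOW(T)
  T → ε: FIRST \ {ε} = { } — this is the only nullable alternative, skip

X: nullable alternative(s) X → T; FOLLOW(X) = { $ }
  X → T: FIRST \ {ε} = { '*' } — this is the only nullable alternative, skip
  X → - *: FIRST \ {ε} = { '-' } — disjoint from FOLLOW(X)

No FIRST/FOLLOW conflicts found.

Answer: No FIRST/FOLLOW conflicts.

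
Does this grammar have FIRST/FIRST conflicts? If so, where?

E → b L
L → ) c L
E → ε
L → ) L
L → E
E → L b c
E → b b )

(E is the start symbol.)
A FIRST/FIRST conflict occurs when two productions N → α and N → β for the same non-terminal have FIRST(α) ∩ FIRST(β) ≠ ∅ (with ε ∈ FIRST of a nullable right-hand side, so two nullable alternatives also conflict).

FIRST sets of the non-terminals at (or reachable through a nullable prefix from) the front of some alternative:
  FIRST(L) = { ')', 'b', ε }
  FIRST(E) = { ')', 'b', ε }

Productions for E:
  E → b L: FIRST = { 'b' }
  E → ε: FIRST = { ε }
  E → L b c: FIRST = { ')', 'b' }
  E → b b ): FIRST = { 'b' }
Productions for L:
  L → ) c L: FIRST = { ')' }
  L → ) L: FIRST = { ')' }
  L → E: FIRST = { ')', 'b', ε }

Conflict for E: E → b L and E → L b c
  Overlap: { 'b' }
Conflict for E: E → b L and E → b b )
  Overlap: { 'b' }
Conflict for E: E → L b c and E → b b )
  Overlap: { 'b' }
Conflict for L: L → ) c L and L → ) L
  Overlap: { ')' }
Conflict for L: L → ) c L and L → E
  Overlap: { ')' }
Conflict for L: L → ) L and L → E
  Overlap: { ')' }

Answer: Yes. E → b L / E → L b c on { 'b' }; E → b L / E → b b ')' on { 'b' }; E → L b c / E → b b ')' on { 'b' }; L → ')' c L / L → ')' L on { ')' }; L → ')' c L / L → E on { ')' }; L → ')' L / L → E on { ')' }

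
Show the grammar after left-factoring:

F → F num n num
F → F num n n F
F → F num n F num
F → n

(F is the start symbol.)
F → F num n F'
F' → num
F' → n F
F' → F num
F → n

Left-factoring transforms A → αβ₁ | αβ₂ into A → αA' and A' → β₁ | β₂
(α is the longest common prefix among the alternatives). Repeat until
no nonterminal has two alternatives with a common prefix.

Round 1: F has alternatives sharing prefix 'F num n'. Introduce F': F → F num n F'
  Add: F' → num
  Add: F' → n F
  Add: F' → F num

No remaining common prefixes — done.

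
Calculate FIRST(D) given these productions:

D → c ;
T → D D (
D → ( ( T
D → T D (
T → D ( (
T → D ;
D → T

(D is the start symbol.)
FIRST sets of the other non-terminals involved (by the same procedure, iterated to a fixed point):
  FIRST(T) = { '(', 'c' }

From D → c ;:
  - c is a terminal: add 'c' and stop
From D → ( ( T:
  - '(' is a terminal: add '(' and stop
From D → T D (:
  - T is a non-terminal: add FIRST(T) \ {ε} = { '(', 'c' }
    T is not nullable, so stop
From D → T:
  - T is a non-terminal: add FIRST(T) \ {ε} = { '(', 'c' }
    T is not nullable, so stop

Collecting: FIRST(D) = { '(', 'c' }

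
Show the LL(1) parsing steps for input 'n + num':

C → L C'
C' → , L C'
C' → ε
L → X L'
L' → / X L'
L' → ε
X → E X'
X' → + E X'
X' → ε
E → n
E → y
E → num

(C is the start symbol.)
LL(1) parsing maintains a stack (initially the start symbol over $) and the input. At each step: if the stack top is a terminal, match it against the current input token; if it is a non-terminal N, replace it with the RHS of M[N, lookahead] (the unique production whose predict set contains the lookahead).

Stack is shown with the top on the left.

Stack           Input      Action
---------------------------------
C $             n + num $  output C → L C'
L C' $          n + num $  output L → X L'
X L' C' $       n + num $  output X → E X'
E X' L' C' $    n + num $  output E → n
n X' L' C' $    n + num $  match 'n'
X' L' C' $      + num $    output X' → + E X'
+ E X' L' C' $  + num $    match '+'
E X' L' C' $    num $      output E → num
num X' L' C' $  num $      match 'num'
X' L' C' $      $          output X' → ε
L' C' $         $          output L' → ε
C' $            $          output C' → ε
$               $          accept

The string is accepted.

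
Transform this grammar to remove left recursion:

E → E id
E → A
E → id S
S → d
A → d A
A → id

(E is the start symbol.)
E is directly left-recursive. The standard transformation for
  A → A α₁ | ... | A α_m | β₁ | ... | β_n
is
  A  → β₁ A' | ... | β_n A'
  A' → α₁ A' | ... | α_m A' | ε

E → A becomes E → A E'
E → id S becomes E → id S E'
E → E id becomes E' → id E'
Add E' → ε

Productions for other non-terminals are unchanged:
  S → d
  A → d A
  A → id

Resulting grammar:
E → A E'
E → id S E'
E' → id E'
E' → ε
S → d
A → d A
A → id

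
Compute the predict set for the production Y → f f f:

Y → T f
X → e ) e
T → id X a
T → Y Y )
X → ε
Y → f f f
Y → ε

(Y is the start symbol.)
{ 'f' }

PREDICT(Y → f f f) = (FIRST(RHS) \ {ε}) ∪ (FOLLOW(Y) if ε ∈ FIRST(RHS), i.e. RHS ⇒* ε)
FIRST(f f f) = { 'f' }
ε ∉ FIRST(f f f), so FOLLOW(Y) is not added.
PREDICT(Y → f f f) = { 'f' }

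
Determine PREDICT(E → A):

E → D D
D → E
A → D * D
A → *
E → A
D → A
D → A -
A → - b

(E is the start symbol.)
{ '*', '-' }

PREDICT(E → A) = (FIRST(RHS) \ {ε}) ∪ (FOLLOW(E) if ε ∈ FIRST(RHS), i.e. RHS ⇒* ε)
FIRST(A) = { '*', '-' }
FIRST(A) = { '*', '-' }
ε ∉ FIRST(A), so FOLLOW(E) is not added.
PREDICT(E → A) = { '*', '-' }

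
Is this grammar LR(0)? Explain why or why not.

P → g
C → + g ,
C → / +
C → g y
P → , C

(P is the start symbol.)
A grammar is LR(0) if no state in the canonical LR(0) collection has:
  - both a shift item (dot before a terminal) and a complete item (shift-reduce conflict), or
  - two or more complete items (reduce-reduce conflict; the accept item [P' → P .] counts as a complete item here).

Augment with P' → P and build the canonical LR(0) collection (I0 = CLOSURE({[P' → . P]}), then GOTO on every symbol after a dot until no new states appear). It has 12 states:
  I0: { [P → . , C], [P → . g], [P' → . P] }  — shift
  I1: { [C → . + g ,], [C → . / +], [C → . g y], [P → , . C] }  — shift
  I2: { [P' → P .] }  — accept
  I3: { [P → g .] }  — reduce
  I4: { [C → + . g ,] }  — shift
  I5: { [C → / . +] }  — shift
  I6: { [P → , C .] }  — reduce
  I7: { [C → g . y] }  — shift
  I8: { [C → g y .] }  — reduce
  I9: { [C → / + .] }  — reduce
  I10: { [C → + g . ,] }  — shift
  I11: { [C → + g , .] }  — reduce

Every state is either a pure shift/goto state or contains exactly one complete item and nothing to shift — no conflicts. The grammar is LR(0).

Answer: Yes, the grammar is LR(0)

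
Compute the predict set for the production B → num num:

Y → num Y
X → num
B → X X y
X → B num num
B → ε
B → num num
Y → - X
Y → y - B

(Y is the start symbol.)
PREDICT(B → num num) = (FIRST(RHS) \ {ε}) ∪ (FOLLOW(B) if ε ∈ FIRST(RHS), i.e. RHS ⇒* ε)
FIRST(num num) = { 'num' }
ε ∉ FIRST(num num), so FOLLOW(B) is not added.
PREDICT(B → num num) = { 'num' }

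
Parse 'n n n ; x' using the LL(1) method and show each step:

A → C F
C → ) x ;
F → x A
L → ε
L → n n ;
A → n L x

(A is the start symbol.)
Stack is shown with the top on the left.

Stack      Input        Action
------------------------------
A $        n n n ; x $  output A → n L x
n L x $    n n n ; x $  match 'n'
L x $      n n ; x $    output L → n n ;
n n ; x $  n n ; x $    match 'n'
n ; x $    n ; x $      match 'n'
; x $      ; x $        match ';'
x $        x $          match 'x'
$          $            accept

The string is accepted.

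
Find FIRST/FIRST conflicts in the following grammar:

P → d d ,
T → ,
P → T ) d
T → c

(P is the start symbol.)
A FIRST/FIRST conflict occurs when two productions N → α and N → β for the same non-terminal have FIRST(α) ∩ FIRST(β) ≠ ∅ (with ε ∈ FIRST of a nullable right-hand side, so two nullable alternatives also conflict).

FIRST sets of the non-terminals at (or reachable through a nullable prefix from) the front of some alternative:
  FIRST(T) = { ',', 'c' }

Productions for P:
  P → d d ,: FIRST = { 'd' }
  P → T ) d: FIRST = { ',', 'c' }
Productions for T:
  T → ,: FIRST = { ',' }
  T → c: FIRST = { 'c' }

All alternatives of each non-terminal have pairwise disjoint FIRST sets.

Answer: No FIRST/FIRST conflicts.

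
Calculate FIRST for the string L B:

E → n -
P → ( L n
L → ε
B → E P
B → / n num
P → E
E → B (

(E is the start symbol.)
FIRST sets of the non-terminals involved (from the grammar, by fixed-point iteration):
  FIRST(L) = { ε }
  FIRST(B) = { '/', 'n' }

To compute FIRST(L B), process the symbols left to right:
Symbol L is a non-terminal. Add FIRST(L) \ {ε} = { }
L is nullable (ε ∈ FIRST(L)), continue to the next symbol.
Symbol B is a non-terminal. Add FIRST(B) \ {ε} = { '/', 'n' }
B is not nullable (ε ∉ FIRST(B)), so stop here.
FIRST(L B) = { '/', 'n' }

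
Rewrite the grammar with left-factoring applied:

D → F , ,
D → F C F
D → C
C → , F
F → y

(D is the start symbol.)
Left-factoring transforms A → αβ₁ | αβ₂ into A → αA' and A' → β₁ | β₂
(α is the longest common prefix among the alternatives). Repeat until
no nonterminal has two alternatives with a common prefix.

Round 1: D has alternatives sharing prefix 'F'. Introduce D': D → F D'
  Add: D' → , ,
  Add: D' → C F

No remaining common prefixes — done.

Resulting grammar:
D → F D'
D' → , ,
D' → C F
D → C
C → , F
F → y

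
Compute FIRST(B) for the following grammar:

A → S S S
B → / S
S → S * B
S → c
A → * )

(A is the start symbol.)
From B → / S:
  - '/' is a terminal: add '/' and stop

Collecting: FIRST(B) = { '/' }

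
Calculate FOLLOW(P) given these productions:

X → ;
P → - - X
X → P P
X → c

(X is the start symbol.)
{ $, '-' }

In X → P P: P is followed by P, add FIRST(P) \ {ε} = { '-' }
In X → P P: P is at the end, add FOLLOW(X)

The FOLLOW sets referred to above (computed the same way, to a fixed point):
  FOLLOW(X) = { $, '-' }

Taking the union: FOLLOW(P) = { $, '-' }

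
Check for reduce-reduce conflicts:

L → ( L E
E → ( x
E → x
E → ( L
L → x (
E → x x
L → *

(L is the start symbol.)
A reduce-reduce conflict occurs when an LR(0) state has two complete items [A → α .] and [B → β .] — both call for a reduction, and with no lookahead the parser cannot choose between them.

Augment with L' → L and build the canonical LR(0) collection (I0 = CLOSURE({[L' → . L]}), then GOTO on every symbol after a dot until no new states appear). It has 13 states:
  I0: { [L → . ( L E], [L → . *], [L → . x (], [L' → . L] }  — shift
  I1: { [L → ( . L E], [L → . ( L E], [L → . *], [L → . x (] }  — shift
  I2: { [L → * .] }  — reduce
  I3: { [L' → L .] }  — accept
  I4: { [L → x . (] }  — shift
  I5: { [L → x ( .] }  — reduce
  I6: { [E → . ( L], [E → . ( x], [E → . x x], [E → . x], [L → ( L . E] }  — shift
  I7: { [E → ( . L], [E → ( . x], [L → . ( L E], [L → . *], [L → . x (] }  — shift
  I8: { [L → ( L E .] }  — reduce
  I9: { [E → x . x], [E → x .] }  — shift, reduce
  I10: { [E → x x .] }  — reduce
  I11: { [E → ( L .] }  — reduce
  I12: { [E → ( x .], [L → x . (] }  — shift, reduce

No state contains more than one complete item.

Answer: No reduce-reduce conflicts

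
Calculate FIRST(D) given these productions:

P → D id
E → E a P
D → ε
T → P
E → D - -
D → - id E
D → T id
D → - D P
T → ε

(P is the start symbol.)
To compute FIRST(D), examine every production with D on the left-hand side, reading each right-hand side left to right until a non-nullable symbol is reached.

FIRST sets of the other non-terminals involved (by the same procedure, iterated to a fixed point):
  FIRST(T) = { '-', 'id', ε }

From D → ε:
  - ε-production, so ε ∈ FIRST(D)
From D → - id E:
  - '-' is a terminal: add '-' and stop
From D → T id:
  - T is a non-terminal: add FIRST(T) \ {ε} = { '-', 'id' }
    T is nullable, so continue to the next symbol
  - id is a terminal: add 'id' and stop
From D → - D P:
  - '-' is a terminal: add '-' and stop

Collecting: FIRST(D) = { '-', 'id', ε }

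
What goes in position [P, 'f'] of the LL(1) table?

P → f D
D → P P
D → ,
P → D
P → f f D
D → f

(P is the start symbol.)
To find M[P, 'f'], we find productions for P where 'f' is in the predict set (PREDICT(N → α) = (FIRST(α) \ {ε}) ∪ (FOLLOW(N) if α ⇒* ε)).

Relevant sets:
  FIRST(D) = { ',', 'f' }

P → f D: PREDICT = { 'f' }
  'f' is in predict set, so this production goes in M[P, 'f']
P → D: PREDICT = { ',', 'f' }
  'f' is in predict set, so this production goes in M[P, 'f']
P → f f D: PREDICT = { 'f' }
  'f' is in predict set, so this production goes in M[P, 'f']

M[P, 'f'] = P → f D, P → D, P → f f D  (a multiply-defined cell — the grammar is not LL(1))

Answer: P → f D, P → D, P → f f D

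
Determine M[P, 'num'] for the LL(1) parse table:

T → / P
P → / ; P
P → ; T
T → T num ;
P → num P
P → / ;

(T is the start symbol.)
P → num P

To find M[P, 'num'], we find productions for P where 'num' is in the predict set (PREDICT(N → α) = (FIRST(α) \ {ε}) ∪ (FOLLOW(N) if α ⇒* ε)).

P → / ; P: PREDICT = { '/' }
P → ; T: PREDICT = { ';' }
P → num P: PREDICT = { 'num' }
  'num' is in predict set, so this production goes in M[P, 'num']
P → / ;: PREDICT = { '/' }

M[P, 'num'] = P → num P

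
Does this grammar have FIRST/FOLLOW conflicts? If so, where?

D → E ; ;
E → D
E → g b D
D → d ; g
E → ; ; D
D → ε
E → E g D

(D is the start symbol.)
Yes. D → E ';' ';' with FOLLOW(D) on { ';', 'g' }; E → g b D with FOLLOW(E) on { 'g' }; E → ';' ';' D with FOLLOW(E) on { ';' }; E → E g D with FOLLOW(E) on { ';', 'g' }

A FIRST/FOLLOW conflict occurs when a non-terminal N has a nullable alternative N → β (β ⇒* ε) and another alternative N → α with FIRST(α) ∩ FOLLOW(N) ≠ ∅: on such a lookahead the parser cannot decide between expanding α and letting N vanish via β.

Nullable non-terminals: D, E.
FIRST sets used below: FIRST(E) = { ';', 'd', 'g', ε }, FIRST(D) = { ';', 'd', 'g', ε }

D: nullable alternative(s) D → ε; FOLLOW(D) = { $, ';', 'g' }
  D → E ; ;: FIRST \ {ε} = { ';', 'd', 'g' } — overlaps FOLLOW(D) on { ';', 'g' }: CONFLICT
  D → d ; g: FIRST \ {ε} = { 'd' } — disjoint from FOLLOW(D)
  D → ε: FIRST \ {ε} = { } — this is the only nullable alternative, skip

E: nullable alternative(s) E → D; FOLLOW(E) = { ';', 'g' }
  E → D: FIRST \ {ε} = { ';', 'd', 'g' } — this is the only nullable alternative, skip
  E → g b D: FIRST \ {ε} = { 'g' } — overlaps FOLLOW(E) on { 'g' }: CONFLICT
  E → ; ; D: FIRST \ {ε} = { ';' } — overlaps FOLLOW(E) on { ';' }: CONFLICT
  E → E g D: FIRST \ {ε} = { ';', 'd', 'g' } — overlaps FOLLOW(E) on { ';', 'g' }: CONFLICT

So the grammar has 4 FIRST/FOLLOW conflicts (marked CONFLICT above).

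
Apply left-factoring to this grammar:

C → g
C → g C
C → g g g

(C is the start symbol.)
C → g C'
C' → ε
C' → C
C' → g g

Left-factoring transforms A → αβ₁ | αβ₂ into A → αA' and A' → β₁ | β₂
(α is the longest common prefix among the alternatives). Repeat until
no nonterminal has two alternatives with a common prefix.

Round 1: C has alternatives sharing prefix 'g'. Introduce C': C → g C'
  Add: C' → ε
  Add: C' → C
  Add: C' → g g

No remaining common prefixes — done.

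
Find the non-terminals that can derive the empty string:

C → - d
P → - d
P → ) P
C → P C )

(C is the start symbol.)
None

A non-terminal is nullable if it can derive ε (the empty string): either it has an ε-production, or it has a production whose right-hand side consists entirely of nullable non-terminals.

There are no ε-productions, so no non-terminal can derive ε.
No non-terminals are nullable.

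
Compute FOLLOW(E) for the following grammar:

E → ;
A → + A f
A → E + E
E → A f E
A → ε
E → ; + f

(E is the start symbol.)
To compute FOLLOW(E), find every occurrence of E on a right-hand side N → α E β: add FIRST(β) \ {ε}, and if β is empty or nullable also add FOLLOW(N). Iterate to a fixed point.

E is the start symbol, so $ ∈ FOLLOW(E).
In A → E + E: E is followed by '+' E, add FIRST('+' E) \ {ε} = { '+' }
In A → E + E: E is at the end, add FOLLOW(A)
In E → A f E: E is at the end; this adds FOLLOW(E) to itself — nothing new

The FOLLOW sets referred to above (computed the same way, to a fixed point):
  FOLLOW(A) = { 'f' }

Taking the union: FOLLOW(E) = { $, '+', 'f' }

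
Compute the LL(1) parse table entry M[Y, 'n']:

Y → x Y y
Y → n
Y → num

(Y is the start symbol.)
To find M[Y, 'n'], we find productions for Y where 'n' is in the predict set (PREDICT(N → α) = (FIRST(α) \ {ε}) ∪ (FOLLOW(N) if α ⇒* ε)).

Y → x Y y: PREDICT = { 'x' }
Y → n: PREDICT = { 'n' }
  'n' is in predict set, so this production goes in M[Y, 'n']
Y → num: PREDICT = { 'num' }

M[Y, 'n'] = Y → n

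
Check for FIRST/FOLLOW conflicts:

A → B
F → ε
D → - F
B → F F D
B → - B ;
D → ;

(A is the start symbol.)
A FIRST/FOLLOW conflict occurs when a non-terminal N has a nullable alternative N → β (β ⇒* ε) and another alternative N → α with FIRST(α) ∩ FOLLOW(N) ≠ ∅: on such a lookahead the parser cannot decide between expanding α and letting N vanish via β.

Nullable non-terminals: F.
F has a nullable alternative but only one production, so nothing to check.

A, B, D have no nullable alternative, so no FIRST/FOLLOW check is needed there.

No FIRST/FOLLOW conflicts found.

Answer: No FIRST/FOLLOW conflicts.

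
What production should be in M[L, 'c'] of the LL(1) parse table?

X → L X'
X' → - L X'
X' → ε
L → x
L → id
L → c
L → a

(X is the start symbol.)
L → c

To find M[L, 'c'], we find productions for L where 'c' is in the predict set (PREDICT(N → α) = (FIRST(α) \ {ε}) ∪ (FOLLOW(N) if α ⇒* ε)).

L → x: PREDICT = { 'x' }
L → id: PREDICT = { 'id' }
L → c: PREDICT = { 'c' }
  'c' is in predict set, so this production goes in M[L, 'c']
L → a: PREDICT = { 'a' }

M[L, 'c'] = L → c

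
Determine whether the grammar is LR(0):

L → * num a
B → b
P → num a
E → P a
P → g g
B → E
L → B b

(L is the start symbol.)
Augment with L' → L and build the canonical LR(0) collection (I0 = CLOSURE({[L' → . L]}), then GOTO on every symbol after a dot until no new states appear). It has 15 states:
  I0: { [B → . E], [B → . b], [E → . P a], [L → . * num a], [L → . B b], [L' → . L], [P → . g g], [P → . num a] }  — shift
  I1: { [L → * . num a] }  — shift
  I2: { [L → B . b] }  — shift
  I3: { [B → E .] }  — reduce
  I4: { [L' → L .] }  — accept
  I5: { [E → P . a] }  — shift
  I6: { [B → b .] }  — reduce
  I7: { [P → g . g] }  — shift
  I8: { [P → num . a] }  — shift
  I9: { [P → num a .] }  — reduce
  I10: { [P → g g .] }  — reduce
  I11: { [E → P a .] }  — reduce
  I12: { [L → B b .] }  — reduce
  I13: { [L → * num . a] }  — shift
  I14: { [L → * num a .] }  — reduce

Every state is either a pure shift/goto state or contains exactly one complete item and nothing to shift — no conflicts. The grammar is LR(0).

Answer: Yes, the grammar is LR(0)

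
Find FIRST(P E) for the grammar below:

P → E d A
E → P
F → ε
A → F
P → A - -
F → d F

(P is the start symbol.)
{ '-', 'd' }

FIRST sets of the non-terminals involved (from the grammar, by fixed-point iteration):
  FIRST(P) = { '-', 'd' }

To compute FIRST(P E), process the symbols left to right:
Symbol P is a non-terminal. Add FIRST(P) \ {ε} = { '-', 'd' }
P is not nullable (ε ∉ FIRST(P)), so stop here.
FIRST(P E) = { '-', 'd' }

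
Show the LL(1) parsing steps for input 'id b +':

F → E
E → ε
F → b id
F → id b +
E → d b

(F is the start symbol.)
Stack is shown with the top on the left.

Stack     Input     Action
--------------------------
F $       id b + $  output F → id b +
id b + $  id b + $  match 'id'
b + $     b + $     match 'b'
+ $       + $       match '+'
$         $         accept

The string is accepted.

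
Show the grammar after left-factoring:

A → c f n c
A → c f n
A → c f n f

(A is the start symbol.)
A → c f n A'
A' → c
A' → ε
A' → f

Left-factoring transforms A → αβ₁ | αβ₂ into A → αA' and A' → β₁ | β₂
(α is the longest common prefix among the alternatives). Repeat until
no nonterminal has two alternatives with a common prefix.

Round 1: A has alternatives sharing prefix 'c f n'. Introduce A': A → c f n A'
  Add: A' → c
  Add: A' → ε
  Add: A' → f

No remaining common prefixes — done.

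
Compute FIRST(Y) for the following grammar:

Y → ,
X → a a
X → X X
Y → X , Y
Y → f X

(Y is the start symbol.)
To compute FIRST(Y), examine every production with Y on the left-hand side, reading each right-hand side left to right until a non-nullable symbol is reached.

FIRST sets of the other non-terminals involved (by the same procedure, iterated to a fixed point):
  FIRST(X) = { 'a' }

From Y → ,:
  - ',' is a terminal: add ',' and stop
From Y → X , Y:
  - X is a non-terminal: add FIRST(X) \ {ε} = { 'a' }
    X is not nullable, so stop
From Y → f X:
  - f is a terminal: add 'f' and stop

Collecting: FIRST(Y) = { ',', 'a', 'f' }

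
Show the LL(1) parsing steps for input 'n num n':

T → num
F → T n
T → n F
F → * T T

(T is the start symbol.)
LL(1) parsing maintains a stack (initially the start symbol over $) and the input. At each step: if the stack top is a terminal, match it against the current input token; if it is a non-terminal N, replace it with the RHS of M[N, lookahead] (the unique production whose predict set contains the lookahead).

Stack is shown with the top on the left.

Stack    Input      Action
--------------------------
T $      n num n $  output T → n F
n F $    n num n $  match 'n'
F $      num n $    output F → T n
T n $    num n $    output T → num
num n $  num n $    match 'num'
n $      n $        match 'n'
$        $          accept

The string is accepted.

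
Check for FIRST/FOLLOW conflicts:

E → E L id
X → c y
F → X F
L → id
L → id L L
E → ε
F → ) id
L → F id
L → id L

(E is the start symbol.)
A FIRST/FOLLOW conflict occurs when a non-terminal N has a nullable alternative N → β (β ⇒* ε) and another alternative N → α with FIRST(α) ∩ FOLLOW(N) ≠ ∅: on such a lookahead the parser cannot decide between expanding α and letting N vanish via β.

Nullable non-terminals: E.
FIRST sets used below: FIRST(E) = { ')', 'c', 'id', ε }, FIRST(L) = { ')', 'c', 'id' }

E: nullable alternative(s) E → ε; FOLLOW(E) = { $, ')', 'c', 'id' }
  E → E L id: FIRST \ {ε} = { ')', 'c', 'id' } — overlaps FOLLOW(E) on { ')', 'c', 'id' }: CONFLICT
  E → ε: FIRST \ {ε} = { } — this is the only nullable alternative, skip

F, L, X have no nullable alternative, so no FIRST/FOLLOW check is needed there.

So the grammar has 1 FIRST/FOLLOW conflict (marked CONFLICT above).

Answer: Yes. E → E L id with FOLLOW(E) on { ')', 'c', 'id' }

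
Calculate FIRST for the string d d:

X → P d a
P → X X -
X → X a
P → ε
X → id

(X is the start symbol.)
To compute FIRST(d d), process the symbols left to right:
Symbol d is a terminal. Add 'd' and stop.
FIRST(d d) = { 'd' }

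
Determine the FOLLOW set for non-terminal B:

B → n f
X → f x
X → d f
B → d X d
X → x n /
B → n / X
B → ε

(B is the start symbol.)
B is the start symbol, so $ ∈ FOLLOW(B).
B does not occur on any right-hand side.

Taking the union: FOLLOW(B) = { $ }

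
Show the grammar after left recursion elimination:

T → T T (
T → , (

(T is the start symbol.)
T → , ( T'
T' → T ( T'
T' → ε

T is directly left-recursive. The standard transformation for
  A → A α₁ | ... | A α_m | β₁ | ... | β_n
is
  A  → β₁ A' | ... | β_n A'
  A' → α₁ A' | ... | α_m A' | ε

T → , ( becomes T → , ( T'
T → T T ( becomes T' → T ( T'
Add T' → ε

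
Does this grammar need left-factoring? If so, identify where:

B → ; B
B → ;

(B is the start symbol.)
Left-factoring is needed when two productions for the same non-terminal
share a common prefix on the right-hand side.

Productions for B:
  B → ; B
  B → ;

Found common prefix ';' in productions for B

Answer: Yes, B has productions with common prefix ';'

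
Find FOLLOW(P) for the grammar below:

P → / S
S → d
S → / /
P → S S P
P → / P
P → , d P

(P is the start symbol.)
P is the start symbol, so $ ∈ FOLLOW(P).
In P → S S P: P is at the end; this adds FOLLOW(P) to itself — nothing new
In P → / P: P is at the end; this adds FOLLOW(P) to itself — nothing new
In P → , d P: P is at the end; this adds FOLLOW(P) to itself — nothing new

Taking the union: FOLLOW(P) = { $ }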